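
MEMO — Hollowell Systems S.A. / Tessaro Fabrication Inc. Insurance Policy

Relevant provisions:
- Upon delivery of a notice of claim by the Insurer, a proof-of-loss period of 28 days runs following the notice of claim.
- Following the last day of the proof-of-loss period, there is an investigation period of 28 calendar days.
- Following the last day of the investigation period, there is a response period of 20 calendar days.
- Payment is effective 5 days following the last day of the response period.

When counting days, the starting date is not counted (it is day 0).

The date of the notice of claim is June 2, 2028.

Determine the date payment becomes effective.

August 22, 2028

The last day of the proof-of-loss period: June 2, 2028 + 28 days = June 30, 2028.
The last day of the investigation period: 28 calendar days after June 30, 2028 is July 28, 2028.
The last day of the response period: July 28, 2028 + 20 days = August 17, 2028.
The date payment becomes effective: 5 calendar days after August 17, 2028 is August 22, 2028.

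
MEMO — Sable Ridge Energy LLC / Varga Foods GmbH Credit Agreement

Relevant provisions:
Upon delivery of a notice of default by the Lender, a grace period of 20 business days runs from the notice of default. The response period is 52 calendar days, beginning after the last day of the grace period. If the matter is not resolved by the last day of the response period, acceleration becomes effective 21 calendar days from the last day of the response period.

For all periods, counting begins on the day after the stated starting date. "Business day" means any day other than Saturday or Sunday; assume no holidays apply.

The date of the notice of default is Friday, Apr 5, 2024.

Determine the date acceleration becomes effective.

The last day of the grace period: 20 business days after Friday, Apr 5, 2024, skipping weekends — Apr 8, Apr 9, Apr 10, Apr 11, …, May 1, May 2, May 3 — lands on Friday, May 3, 2024.
Adding 52 calendar days to May 3, 2024 gives Jun 24, 2024, which is the last day of the response period.
The date acceleration becomes effective: 21 calendar days after Jun 24, 2024 is Jul 15, 2024.

Jul 15, 2024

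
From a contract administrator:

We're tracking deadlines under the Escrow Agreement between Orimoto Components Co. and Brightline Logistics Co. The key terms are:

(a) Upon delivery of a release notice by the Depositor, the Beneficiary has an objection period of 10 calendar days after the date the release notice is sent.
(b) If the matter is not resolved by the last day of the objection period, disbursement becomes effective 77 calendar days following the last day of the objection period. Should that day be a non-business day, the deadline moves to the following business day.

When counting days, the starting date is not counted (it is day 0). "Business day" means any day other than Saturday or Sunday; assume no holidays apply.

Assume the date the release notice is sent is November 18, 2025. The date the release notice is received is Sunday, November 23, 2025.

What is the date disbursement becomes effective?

The last day of the objection period: November 18, 2025 + 10 days = November 28, 2025.
Adding 77 calendar days to November 28, 2025 gives February 13, 2026, which is the date disbursement becomes effective. February 13, 2026 is a Friday, so no roll-forward applies.

February 13, 2026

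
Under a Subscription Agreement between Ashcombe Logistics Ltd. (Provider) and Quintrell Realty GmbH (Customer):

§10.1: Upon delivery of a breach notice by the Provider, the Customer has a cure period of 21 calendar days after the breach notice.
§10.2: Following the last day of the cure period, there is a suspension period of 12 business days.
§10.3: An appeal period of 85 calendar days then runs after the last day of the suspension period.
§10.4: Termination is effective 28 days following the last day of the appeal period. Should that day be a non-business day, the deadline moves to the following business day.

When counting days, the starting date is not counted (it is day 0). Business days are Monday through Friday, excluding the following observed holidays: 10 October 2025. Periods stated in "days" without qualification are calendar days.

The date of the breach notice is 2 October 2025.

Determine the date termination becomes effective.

3 March 2026

The last day of the cure period: 2 October 2025 + 21 days = 23 October 2025.
From Thursday, 23 October 2025, 12 business days (Oct 24, Oct 27, Oct 28, Oct 29, …, Nov 6, Nov 7, Nov 10, skipping weekends) brings us to Monday, 10 November 2025, which is the last day of the suspension period.
The last day of the appeal period: 85 calendar days after 10 November 2025 is 3 February 2026.
The date termination becomes effective: 3 February 2026 + 28 days = 3 March 2026. 3 March 2026 is a Tuesday and is not a listed holiday, so no roll-forward applies.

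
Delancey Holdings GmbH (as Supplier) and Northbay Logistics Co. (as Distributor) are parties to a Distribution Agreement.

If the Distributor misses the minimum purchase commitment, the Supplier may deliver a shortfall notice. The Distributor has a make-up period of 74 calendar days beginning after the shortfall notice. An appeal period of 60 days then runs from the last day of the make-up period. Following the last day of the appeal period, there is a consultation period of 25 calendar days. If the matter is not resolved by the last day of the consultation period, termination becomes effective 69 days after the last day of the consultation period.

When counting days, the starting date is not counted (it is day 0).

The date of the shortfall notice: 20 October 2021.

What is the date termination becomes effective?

5 June 2022

Adding 74 calendar days to 20 October 2021 gives 2 January 2022, which is the last day of the make-up period.
The last day of the appeal period: 2 January 2022 + 60 days = 3 March 2022.
The last day of the consultation period: 3 March 2022 + 25 days = 28 March 2022.
The date termination becomes effective: 69 calendar days after 28 March 2022 is 5 June 2022.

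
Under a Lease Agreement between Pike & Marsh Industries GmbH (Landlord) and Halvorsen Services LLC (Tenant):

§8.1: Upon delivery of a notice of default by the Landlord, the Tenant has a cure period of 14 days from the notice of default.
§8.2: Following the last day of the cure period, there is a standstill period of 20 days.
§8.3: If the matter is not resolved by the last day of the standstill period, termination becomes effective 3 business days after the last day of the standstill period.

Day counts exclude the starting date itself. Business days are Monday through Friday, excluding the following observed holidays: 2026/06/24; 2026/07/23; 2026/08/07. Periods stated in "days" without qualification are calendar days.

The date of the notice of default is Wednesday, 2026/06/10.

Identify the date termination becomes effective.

The last day of the cure period: 14 calendar days after 2026/06/10 is 2026/06/24.
The last day of the standstill period: 20 calendar days after 2026/06/24 is 2026/07/14.
The date termination becomes effective: 3 business days after Tuesday, 2026/07/14, skipping weekends — Jul 15, Jul 16, Jul 17 — lands on Friday, 2026/07/17.

2026/07/17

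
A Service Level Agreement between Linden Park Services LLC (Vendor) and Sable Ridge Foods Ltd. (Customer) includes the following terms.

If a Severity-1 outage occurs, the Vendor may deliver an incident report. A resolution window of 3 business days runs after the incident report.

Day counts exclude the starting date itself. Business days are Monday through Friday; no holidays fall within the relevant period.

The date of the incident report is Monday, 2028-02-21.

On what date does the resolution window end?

2028-02-24

From Monday, 2028-02-21, 3 business days (Feb 22, Feb 23, Feb 24, skipping weekends) brings us to Thursday, 2028-02-24, which is the last day of the resolution window.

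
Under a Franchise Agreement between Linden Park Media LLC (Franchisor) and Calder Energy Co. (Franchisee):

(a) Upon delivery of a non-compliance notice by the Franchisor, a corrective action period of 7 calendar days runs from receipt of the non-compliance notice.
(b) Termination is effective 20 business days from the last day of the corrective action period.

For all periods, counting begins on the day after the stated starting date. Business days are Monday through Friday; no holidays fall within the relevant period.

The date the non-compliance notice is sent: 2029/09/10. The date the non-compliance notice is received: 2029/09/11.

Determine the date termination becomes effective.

2029/10/16

The last day of the corrective action period: 2029/09/11 + 7 days = 2029/09/18.
The date termination becomes effective: 20 business days after Tuesday, 2029/09/18, skipping weekends — Sep 19, Sep 20, Sep 21, Sep 24, …, Oct 12, Oct 15, Oct 16 — lands on Tuesday, 2029/10/16.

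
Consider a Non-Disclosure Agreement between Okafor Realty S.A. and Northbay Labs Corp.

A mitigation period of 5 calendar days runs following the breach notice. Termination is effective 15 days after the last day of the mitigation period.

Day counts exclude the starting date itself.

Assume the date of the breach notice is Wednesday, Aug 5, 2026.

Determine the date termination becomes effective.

The last day of the mitigation period: Aug 5, 2026 + 5 days = Aug 10, 2026.
Adding 15 calendar days to Aug 10, 2026 gives Aug 25, 2026, which is the date termination becomes effective.

Aug 25, 2026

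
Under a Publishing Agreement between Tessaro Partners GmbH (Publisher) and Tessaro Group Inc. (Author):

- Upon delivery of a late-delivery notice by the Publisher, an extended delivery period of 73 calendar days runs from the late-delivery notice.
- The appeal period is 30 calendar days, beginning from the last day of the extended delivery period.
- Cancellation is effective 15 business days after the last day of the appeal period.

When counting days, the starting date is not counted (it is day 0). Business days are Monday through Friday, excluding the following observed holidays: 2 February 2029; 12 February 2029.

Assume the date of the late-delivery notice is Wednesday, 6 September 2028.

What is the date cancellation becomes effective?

The last day of the extended delivery period: 73 calendar days after 6 September 2028 is 18 November 2028.
Adding 30 calendar days to 18 November 2028 gives 18 December 2028, which is the last day of the appeal period.
From Monday, 18 December 2028, 15 business days (Dec 19, Dec 20, Dec 21, Dec 22, …, Jan 4, Jan 5, Jan 8, skipping weekends) brings us to Monday, 8 January 2029, which is the date cancellation becomes effective.

8 January 2029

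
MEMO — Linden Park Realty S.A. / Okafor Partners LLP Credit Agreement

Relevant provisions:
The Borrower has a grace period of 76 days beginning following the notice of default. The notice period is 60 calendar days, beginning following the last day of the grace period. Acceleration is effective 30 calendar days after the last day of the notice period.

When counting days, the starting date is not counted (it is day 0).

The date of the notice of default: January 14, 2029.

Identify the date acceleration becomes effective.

June 29, 2029

The last day of the grace period: 76 calendar days after January 14, 2029 is March 31, 2029.
Adding 60 calendar days to March 31, 2029 gives May 30, 2029, which is the last day of the notice period.
The date acceleration becomes effective: May 30, 2029 + 30 days = June 29, 2029.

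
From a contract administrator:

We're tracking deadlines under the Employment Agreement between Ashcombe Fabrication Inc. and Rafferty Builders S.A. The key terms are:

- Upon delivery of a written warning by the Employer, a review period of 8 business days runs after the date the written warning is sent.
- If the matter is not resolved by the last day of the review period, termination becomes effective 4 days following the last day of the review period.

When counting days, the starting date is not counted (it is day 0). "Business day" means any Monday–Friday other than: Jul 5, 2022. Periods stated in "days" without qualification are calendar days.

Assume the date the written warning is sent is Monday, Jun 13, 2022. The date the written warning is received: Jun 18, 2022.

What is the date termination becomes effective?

The last day of the review period: counting 8 business days from Monday, Jun 13, 2022 (Jun 14, Jun 15, Jun 16, Jun 17, Jun 20, Jun 21, Jun 22, Jun 23, skipping weekends) reaches Thursday, Jun 23, 2022.
Adding 4 calendar days to Jun 23, 2022 gives Jun 27, 2022, which is the date termination becomes effective.

Jun 27, 2022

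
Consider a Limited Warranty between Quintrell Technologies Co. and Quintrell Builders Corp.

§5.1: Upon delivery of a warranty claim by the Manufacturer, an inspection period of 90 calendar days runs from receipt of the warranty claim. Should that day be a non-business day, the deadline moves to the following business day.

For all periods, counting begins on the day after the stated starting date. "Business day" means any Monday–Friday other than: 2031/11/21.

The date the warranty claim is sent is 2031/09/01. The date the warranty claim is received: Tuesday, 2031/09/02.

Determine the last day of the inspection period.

The last day of the inspection period: 2031/09/02 + 90 days = 2031/12/01. 2031/12/01 is a Monday and is not a listed holiday, so no roll-forward applies.

2031/12/01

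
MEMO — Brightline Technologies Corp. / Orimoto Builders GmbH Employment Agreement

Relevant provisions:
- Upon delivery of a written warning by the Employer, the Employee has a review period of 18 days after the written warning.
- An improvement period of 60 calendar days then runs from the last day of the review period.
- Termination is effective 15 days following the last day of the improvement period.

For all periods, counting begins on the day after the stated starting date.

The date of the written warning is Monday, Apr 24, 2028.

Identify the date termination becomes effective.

The last day of the review period: 18 calendar days after Apr 24, 2028 is May 12, 2028.
The last day of the improvement period: May 12, 2028 + 60 days = Jul 11, 2028.
Adding 15 calendar days to Jul 11, 2028 gives Jul 26, 2028, which is the date termination becomes effective.

Jul 26, 2028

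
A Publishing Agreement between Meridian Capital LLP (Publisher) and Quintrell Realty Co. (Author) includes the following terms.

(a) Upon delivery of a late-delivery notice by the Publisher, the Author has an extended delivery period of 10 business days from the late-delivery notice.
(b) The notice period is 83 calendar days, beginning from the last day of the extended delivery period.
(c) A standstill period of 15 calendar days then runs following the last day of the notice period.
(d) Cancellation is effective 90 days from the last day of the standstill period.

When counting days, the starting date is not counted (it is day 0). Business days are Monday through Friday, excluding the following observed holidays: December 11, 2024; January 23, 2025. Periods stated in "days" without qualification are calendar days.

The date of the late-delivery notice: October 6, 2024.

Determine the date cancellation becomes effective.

April 24, 2025

The last day of the extended delivery period: counting 10 business days from Sunday, October 6, 2024 (Oct 7, Oct 8, Oct 9, Oct 10, Oct 11, Oct 14, Oct 15, Oct 16, Oct 17, Oct 18, skipping weekends) reaches Friday, October 18, 2024.
The last day of the notice period: October 18, 2024 + 83 days = January 9, 2025.
The last day of the standstill period: January 9, 2025 + 15 days = January 24, 2025.
Adding 90 calendar days to January 24, 2025 gives April 24, 2025, which is the date cancellation becomes effective.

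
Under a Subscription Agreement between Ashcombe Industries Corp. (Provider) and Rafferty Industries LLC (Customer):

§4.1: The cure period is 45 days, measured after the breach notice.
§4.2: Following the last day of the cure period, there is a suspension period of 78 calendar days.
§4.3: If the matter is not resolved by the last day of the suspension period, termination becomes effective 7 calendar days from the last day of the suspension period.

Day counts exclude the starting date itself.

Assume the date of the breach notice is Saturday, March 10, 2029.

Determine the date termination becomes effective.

The last day of the cure period: March 10, 2029 + 45 days = April 24, 2029.
The last day of the suspension period: April 24, 2029 + 78 days = July 11, 2029.
Adding 7 calendar days to July 11, 2029 gives July 18, 2029, which is the date termination becomes effective.

July 18, 2029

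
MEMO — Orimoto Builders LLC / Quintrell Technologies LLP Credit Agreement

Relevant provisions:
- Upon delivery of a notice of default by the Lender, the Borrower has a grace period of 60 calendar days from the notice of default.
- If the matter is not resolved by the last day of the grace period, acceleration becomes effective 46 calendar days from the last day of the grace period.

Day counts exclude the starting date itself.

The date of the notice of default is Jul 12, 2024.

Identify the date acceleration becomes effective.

Oct 26, 2024

Adding 60 calendar days to Jul 12, 2024 gives Sep 10, 2024, which is the last day of the grace period.
Adding 46 calendar days to Sep 10, 2024 gives Oct 26, 2024, which is the date acceleration becomes effective.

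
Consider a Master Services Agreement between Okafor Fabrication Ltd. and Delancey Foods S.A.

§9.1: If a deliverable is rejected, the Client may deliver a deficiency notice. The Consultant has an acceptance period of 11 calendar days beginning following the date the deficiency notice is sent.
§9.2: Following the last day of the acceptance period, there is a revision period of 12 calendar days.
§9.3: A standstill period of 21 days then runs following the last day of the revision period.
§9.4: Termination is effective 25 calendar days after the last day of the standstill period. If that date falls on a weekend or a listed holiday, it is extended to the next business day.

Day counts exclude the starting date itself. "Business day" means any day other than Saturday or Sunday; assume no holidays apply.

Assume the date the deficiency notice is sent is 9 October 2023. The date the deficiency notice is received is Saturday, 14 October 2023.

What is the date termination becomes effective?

Adding 11 calendar days to 9 October 2023 gives 20 October 2023, which is the last day of the acceptance period.
The last day of the revision period: 12 calendar days after 20 October 2023 is 1 November 2023.
The last day of the standstill period: 21 calendar days after 1 November 2023 is 22 November 2023.
The date termination becomes effective: 22 November 2023 + 25 days = 17 December 2023. That falls on a Sunday, so it rolls to the next business day, Monday, 18 December 2023.

18 December 2023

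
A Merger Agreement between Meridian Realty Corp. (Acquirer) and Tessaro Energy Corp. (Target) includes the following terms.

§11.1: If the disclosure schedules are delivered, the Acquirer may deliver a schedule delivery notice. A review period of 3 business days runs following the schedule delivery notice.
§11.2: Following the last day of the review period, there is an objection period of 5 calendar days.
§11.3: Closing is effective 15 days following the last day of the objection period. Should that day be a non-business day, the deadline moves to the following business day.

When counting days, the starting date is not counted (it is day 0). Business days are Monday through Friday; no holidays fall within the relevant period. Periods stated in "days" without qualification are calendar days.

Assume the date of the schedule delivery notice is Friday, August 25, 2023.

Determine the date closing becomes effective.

From Friday, August 25, 2023, 3 business days (Aug 28, Aug 29, Aug 30, skipping weekends) brings us to Wednesday, August 30, 2023, which is the last day of the review period.
Adding 5 calendar days to August 30, 2023 gives September 4, 2023, which is the last day of the objection period.
Adding 15 calendar days to September 4, 2023 gives September 19, 2023, which is the date closing becomes effective. September 19, 2023 is a Tuesday, so no roll-forward applies.

September 19, 2023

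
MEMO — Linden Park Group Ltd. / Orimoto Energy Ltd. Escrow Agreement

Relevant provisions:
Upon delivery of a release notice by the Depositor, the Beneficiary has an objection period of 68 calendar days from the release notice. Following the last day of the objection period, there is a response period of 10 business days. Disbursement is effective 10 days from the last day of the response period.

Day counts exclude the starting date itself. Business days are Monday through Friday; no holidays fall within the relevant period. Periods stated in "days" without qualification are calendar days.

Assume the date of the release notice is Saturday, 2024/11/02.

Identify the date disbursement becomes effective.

2025/02/02

Adding 68 calendar days to 2024/11/02 gives 2025/01/09, which is the last day of the objection period.
The last day of the response period: 10 business days after Thursday, 2025/01/09, skipping weekends — Jan 10, Jan 13, Jan 14, Jan 15, Jan 16, Jan 17, Jan 20, Jan 21, Jan 22, Jan 23 — lands on Thursday, 2025/01/23.
Adding 10 calendar days to 2025/01/23 gives 2025/02/02, which is the date disbursement becomes effective.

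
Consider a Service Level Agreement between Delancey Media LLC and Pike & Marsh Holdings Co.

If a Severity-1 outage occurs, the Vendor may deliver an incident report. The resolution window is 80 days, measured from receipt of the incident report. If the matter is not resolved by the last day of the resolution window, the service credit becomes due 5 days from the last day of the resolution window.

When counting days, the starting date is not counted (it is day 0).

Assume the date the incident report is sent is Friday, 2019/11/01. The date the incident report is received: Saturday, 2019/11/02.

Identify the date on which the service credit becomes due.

2020/01/26

The last day of the resolution window: 80 calendar days after 2019/11/02 is 2020/01/21.
The date on which the service credit becomes due: 2020/01/21 + 5 days = 2020/01/26.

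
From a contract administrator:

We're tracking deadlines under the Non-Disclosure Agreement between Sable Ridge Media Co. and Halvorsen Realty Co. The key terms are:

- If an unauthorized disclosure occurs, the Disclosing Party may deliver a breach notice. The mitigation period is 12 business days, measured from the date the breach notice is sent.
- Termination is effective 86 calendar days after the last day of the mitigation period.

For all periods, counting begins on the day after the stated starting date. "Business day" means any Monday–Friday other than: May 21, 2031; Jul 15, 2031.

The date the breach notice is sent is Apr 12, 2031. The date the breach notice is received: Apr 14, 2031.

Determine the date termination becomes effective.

Jul 24, 2031

The last day of the mitigation period: counting 12 business days from Saturday, Apr 12, 2031 (Apr 14, Apr 15, Apr 16, Apr 17, …, Apr 25, Apr 28, Apr 29, skipping weekends) reaches Tuesday, Apr 29, 2031.
The date termination becomes effective: Apr 29, 2031 + 86 days = Jul 24, 2031.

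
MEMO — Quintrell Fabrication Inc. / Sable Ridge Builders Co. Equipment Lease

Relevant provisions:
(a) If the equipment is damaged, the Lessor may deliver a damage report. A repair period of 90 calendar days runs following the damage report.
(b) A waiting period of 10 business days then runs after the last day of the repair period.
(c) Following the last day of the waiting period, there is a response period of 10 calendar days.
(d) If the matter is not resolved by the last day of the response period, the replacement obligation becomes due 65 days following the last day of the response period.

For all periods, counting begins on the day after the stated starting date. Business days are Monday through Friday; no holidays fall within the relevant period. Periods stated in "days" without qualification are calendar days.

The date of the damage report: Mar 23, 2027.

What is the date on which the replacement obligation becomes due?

Sep 18, 2027

The last day of the repair period: Mar 23, 2027 + 90 days = Jun 21, 2027.
The last day of the waiting period: 10 business days after Monday, Jun 21, 2027, skipping weekends — Jun 22, Jun 23, Jun 24, Jun 25, Jun 28, Jun 29, Jun 30, Jul 1, Jul 2, Jul 5 — lands on Monday, Jul 5, 2027.
The last day of the response period: 10 calendar days after Jul 5, 2027 is Jul 15, 2027.
The date on which the replacement obligation becomes due: Jul 15, 2027 + 65 days = Sep 18, 2027.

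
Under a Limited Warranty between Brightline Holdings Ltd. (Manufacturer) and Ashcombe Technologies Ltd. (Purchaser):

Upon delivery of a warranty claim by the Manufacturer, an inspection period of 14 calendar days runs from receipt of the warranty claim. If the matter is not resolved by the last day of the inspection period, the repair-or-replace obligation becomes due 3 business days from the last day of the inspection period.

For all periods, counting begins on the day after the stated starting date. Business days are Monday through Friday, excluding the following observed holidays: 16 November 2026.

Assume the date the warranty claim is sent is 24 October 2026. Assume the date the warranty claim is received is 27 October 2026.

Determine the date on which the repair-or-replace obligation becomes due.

The last day of the inspection period: 27 October 2026 + 14 days = 10 November 2026.
From Tuesday, 10 November 2026, 3 business days (Nov 11, Nov 12, Nov 13, skipping weekends) brings us to Friday, 13 November 2026, which is the date on which the repair-or-replace obligation becomes due.

13 November 2026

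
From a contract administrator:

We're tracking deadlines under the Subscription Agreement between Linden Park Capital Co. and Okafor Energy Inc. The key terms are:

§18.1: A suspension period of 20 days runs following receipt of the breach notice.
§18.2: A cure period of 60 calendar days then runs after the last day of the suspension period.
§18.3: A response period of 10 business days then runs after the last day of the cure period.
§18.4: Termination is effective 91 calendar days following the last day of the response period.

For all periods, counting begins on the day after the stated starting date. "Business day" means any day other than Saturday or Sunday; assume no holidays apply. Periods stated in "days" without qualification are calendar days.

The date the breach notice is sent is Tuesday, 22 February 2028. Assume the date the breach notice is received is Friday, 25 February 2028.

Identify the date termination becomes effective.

28 August 2028

Adding 20 calendar days to 25 February 2028 gives 16 March 2028, which is the last day of the suspension period.
The last day of the cure period: 60 calendar days after 16 March 2028 is 15 May 2028.
From Monday, 15 May 2028, 10 business days (May 16, May 17, May 18, May 19, May 22, May 23, May 24, May 25, May 26, May 29, skipping weekends) brings us to Monday, 29 May 2028, which is the last day of the response period.
The date termination becomes effective: 29 May 2028 + 91 days = 28 August 2028.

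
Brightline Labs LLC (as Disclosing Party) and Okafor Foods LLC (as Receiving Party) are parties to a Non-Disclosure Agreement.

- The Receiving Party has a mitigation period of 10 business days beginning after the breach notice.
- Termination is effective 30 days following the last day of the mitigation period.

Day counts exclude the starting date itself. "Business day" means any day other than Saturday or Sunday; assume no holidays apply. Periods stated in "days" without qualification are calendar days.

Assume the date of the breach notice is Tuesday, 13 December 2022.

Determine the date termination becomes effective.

The last day of the mitigation period: counting 10 business days from Tuesday, 13 December 2022 (Dec 14, Dec 15, Dec 16, Dec 19, Dec 20, Dec 21, Dec 22, Dec 23, Dec 26, Dec 27, skipping weekends) reaches Tuesday, 27 December 2022.
The date termination becomes effective: 27 December 2022 + 30 days = 26 January 2023.

26 January 2023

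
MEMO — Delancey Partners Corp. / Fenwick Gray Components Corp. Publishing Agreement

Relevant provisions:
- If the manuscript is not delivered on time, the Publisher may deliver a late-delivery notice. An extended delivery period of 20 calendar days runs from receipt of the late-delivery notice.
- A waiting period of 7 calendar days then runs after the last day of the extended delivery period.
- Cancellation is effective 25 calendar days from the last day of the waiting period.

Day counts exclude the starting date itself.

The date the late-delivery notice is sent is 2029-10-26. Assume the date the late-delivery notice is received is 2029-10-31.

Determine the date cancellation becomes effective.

The last day of the extended delivery period: 2029-10-31 + 20 days = 2029-11-20.
Adding 7 calendar days to 2029-11-20 gives 2029-11-27, which is the last day of the waiting period.
The date cancellation becomes effective: 2029-11-27 + 25 days = 2029-12-22.

2029-12-22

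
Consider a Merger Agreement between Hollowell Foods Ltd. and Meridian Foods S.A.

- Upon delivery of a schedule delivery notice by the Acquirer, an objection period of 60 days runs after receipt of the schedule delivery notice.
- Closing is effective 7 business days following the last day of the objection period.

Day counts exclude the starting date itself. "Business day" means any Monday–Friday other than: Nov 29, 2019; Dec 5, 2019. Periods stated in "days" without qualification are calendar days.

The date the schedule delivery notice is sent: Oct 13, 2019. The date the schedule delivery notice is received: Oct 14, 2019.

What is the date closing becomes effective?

The last day of the objection period: Oct 14, 2019 + 60 days = Dec 13, 2019.
The date closing becomes effective: counting 7 business days from Friday, Dec 13, 2019 (Dec 16, Dec 17, Dec 18, Dec 19, Dec 20, Dec 23, Dec 24, skipping weekends) reaches Tuesday, Dec 24, 2019.

Dec 24, 2019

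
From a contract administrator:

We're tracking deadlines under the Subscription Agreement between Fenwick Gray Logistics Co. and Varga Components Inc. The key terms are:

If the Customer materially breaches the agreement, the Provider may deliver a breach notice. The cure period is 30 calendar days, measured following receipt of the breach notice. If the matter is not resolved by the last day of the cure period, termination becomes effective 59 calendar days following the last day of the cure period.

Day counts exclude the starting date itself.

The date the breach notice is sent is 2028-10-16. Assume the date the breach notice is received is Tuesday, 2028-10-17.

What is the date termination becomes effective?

The last day of the cure period: 30 calendar days after 2028-10-17 is 2028-11-16.
Adding 59 calendar days to 2028-11-16 gives 2029-01-14, which is the date termination becomes effective.

2029-01-14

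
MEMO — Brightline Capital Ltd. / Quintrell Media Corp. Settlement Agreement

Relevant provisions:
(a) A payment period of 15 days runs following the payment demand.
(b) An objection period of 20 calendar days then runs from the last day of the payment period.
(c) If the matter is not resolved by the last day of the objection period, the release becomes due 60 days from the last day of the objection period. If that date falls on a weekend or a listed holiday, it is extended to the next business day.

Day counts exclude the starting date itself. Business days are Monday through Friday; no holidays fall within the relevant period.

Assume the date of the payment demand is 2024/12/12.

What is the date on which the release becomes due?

2025/03/17

The last day of the payment period: 15 calendar days after 2024/12/12 is 2024/12/27.
The last day of the objection period: 2024/12/27 + 20 days = 2025/01/16.
The date on which the release becomes due: 2025/01/16 + 60 days = 2025/03/17. 2025/03/17 is a Monday, so no roll-forward applies.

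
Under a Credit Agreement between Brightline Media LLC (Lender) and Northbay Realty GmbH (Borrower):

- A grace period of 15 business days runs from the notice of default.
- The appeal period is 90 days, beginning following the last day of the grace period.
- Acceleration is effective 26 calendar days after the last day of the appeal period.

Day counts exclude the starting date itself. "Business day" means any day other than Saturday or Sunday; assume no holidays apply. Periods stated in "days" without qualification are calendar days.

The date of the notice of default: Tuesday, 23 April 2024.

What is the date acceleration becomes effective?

From Tuesday, 23 April 2024, 15 business days (Apr 24, Apr 25, Apr 26, Apr 29, …, May 10, May 13, May 14, skipping weekends) brings us to Tuesday, 14 May 2024, which is the last day of the grace period.
The last day of the appeal period: 90 calendar days after 14 May 2024 is 12 August 2024.
Adding 26 calendar days to 12 August 2024 gives 7 September 2024, which is the date acceleration becomes effective.

7 September 2024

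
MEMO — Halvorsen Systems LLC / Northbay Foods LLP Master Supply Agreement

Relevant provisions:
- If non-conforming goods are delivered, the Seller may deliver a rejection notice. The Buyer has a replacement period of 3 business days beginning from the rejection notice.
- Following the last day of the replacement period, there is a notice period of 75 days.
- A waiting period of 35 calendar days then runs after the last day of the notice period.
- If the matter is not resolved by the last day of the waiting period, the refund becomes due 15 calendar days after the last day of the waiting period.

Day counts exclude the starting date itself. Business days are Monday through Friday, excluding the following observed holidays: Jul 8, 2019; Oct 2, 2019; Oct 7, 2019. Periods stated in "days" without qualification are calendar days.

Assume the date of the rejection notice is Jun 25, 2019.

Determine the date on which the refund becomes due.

The last day of the replacement period: counting 3 business days from Tuesday, Jun 25, 2019 (Jun 26, Jun 27, Jun 28, skipping weekends) reaches Friday, Jun 28, 2019.
The last day of the notice period: 75 calendar days after Jun 28, 2019 is Sep 11, 2019.
The last day of the waiting period: 35 calendar days after Sep 11, 2019 is Oct 16, 2019.
The date on which the refund becomes due: 15 calendar days after Oct 16, 2019 is Oct 31, 2019.

Oct 31, 2019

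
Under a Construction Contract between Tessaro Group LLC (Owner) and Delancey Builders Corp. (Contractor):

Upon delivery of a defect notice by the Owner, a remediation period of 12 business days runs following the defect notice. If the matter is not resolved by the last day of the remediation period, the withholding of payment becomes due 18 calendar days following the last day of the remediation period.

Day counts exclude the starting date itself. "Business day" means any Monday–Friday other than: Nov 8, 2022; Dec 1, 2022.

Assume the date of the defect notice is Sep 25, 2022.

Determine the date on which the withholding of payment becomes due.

The last day of the remediation period: 12 business days after Sunday, Sep 25, 2022, skipping weekends — Sep 26, Sep 27, Sep 28, Sep 29, …, Oct 7, Oct 10, Oct 11 — lands on Tuesday, Oct 11, 2022.
Adding 18 calendar days to Oct 11, 2022 gives Oct 29, 2022, which is the date on which the withholding of payment becomes due.

Oct 29, 2022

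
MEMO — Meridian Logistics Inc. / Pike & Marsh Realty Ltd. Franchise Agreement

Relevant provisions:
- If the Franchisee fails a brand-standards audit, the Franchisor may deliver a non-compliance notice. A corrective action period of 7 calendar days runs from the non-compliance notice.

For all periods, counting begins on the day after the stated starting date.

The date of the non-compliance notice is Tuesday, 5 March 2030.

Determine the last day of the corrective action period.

The last day of the corrective action period: 7 calendar days after 5 March 2030 is 12 March 2030.

12 March 2030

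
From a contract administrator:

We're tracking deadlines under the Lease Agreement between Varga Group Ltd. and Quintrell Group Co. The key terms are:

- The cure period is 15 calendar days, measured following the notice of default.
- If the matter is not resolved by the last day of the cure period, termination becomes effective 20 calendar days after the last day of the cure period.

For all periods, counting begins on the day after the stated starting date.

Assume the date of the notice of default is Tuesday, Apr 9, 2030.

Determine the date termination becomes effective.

The last day of the cure period: 15 calendar days after Apr 9, 2030 is Apr 24, 2030.
Adding 20 calendar days to Apr 24, 2030 gives May 14, 2030, which is the date termination becomes effective.

May 14, 2030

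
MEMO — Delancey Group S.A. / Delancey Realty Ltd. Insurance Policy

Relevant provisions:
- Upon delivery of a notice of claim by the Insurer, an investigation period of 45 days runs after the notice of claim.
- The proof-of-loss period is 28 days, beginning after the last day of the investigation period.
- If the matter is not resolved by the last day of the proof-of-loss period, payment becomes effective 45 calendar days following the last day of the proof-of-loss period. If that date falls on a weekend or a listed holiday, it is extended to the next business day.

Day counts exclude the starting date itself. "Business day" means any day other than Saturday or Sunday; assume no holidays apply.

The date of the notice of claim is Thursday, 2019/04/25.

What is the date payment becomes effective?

The last day of the investigation period: 45 calendar days after 2019/04/25 is 2019/06/09.
The last day of the proof-of-loss period: 2019/06/09 + 28 days = 2019/07/07.
The date payment becomes effective: 45 calendar days after 2019/07/07 is 2019/08/21. 2019/08/21 is a Wednesday, so no roll-forward applies.

2019/08/21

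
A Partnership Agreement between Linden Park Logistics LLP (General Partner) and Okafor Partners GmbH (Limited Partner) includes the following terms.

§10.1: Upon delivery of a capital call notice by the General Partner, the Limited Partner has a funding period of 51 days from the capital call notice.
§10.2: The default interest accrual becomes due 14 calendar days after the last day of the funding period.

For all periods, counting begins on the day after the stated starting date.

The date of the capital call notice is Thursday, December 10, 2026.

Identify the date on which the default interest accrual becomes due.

February 13, 2027

The last day of the funding period: 51 calendar days after December 10, 2026 is January 30, 2027.
Adding 14 calendar days to January 30, 2027 gives February 13, 2027, which is the date on which the default interest accrual becomes due.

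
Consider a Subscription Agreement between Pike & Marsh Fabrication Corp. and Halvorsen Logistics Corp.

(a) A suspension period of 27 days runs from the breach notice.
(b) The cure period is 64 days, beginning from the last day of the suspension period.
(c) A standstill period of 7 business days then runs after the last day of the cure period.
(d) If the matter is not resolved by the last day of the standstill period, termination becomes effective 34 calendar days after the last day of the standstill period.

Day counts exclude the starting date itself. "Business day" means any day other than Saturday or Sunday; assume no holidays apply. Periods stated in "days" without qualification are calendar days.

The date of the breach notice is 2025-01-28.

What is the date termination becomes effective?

Adding 27 calendar days to 2025-01-28 gives 2025-02-24, which is the last day of the suspension period.
The last day of the cure period: 64 calendar days after 2025-02-24 is 2025-04-29.
The last day of the standstill period: counting 7 business days from Tuesday, 2025-04-29 (Apr 30, May 1, May 2, May 5, May 6, May 7, May 8, skipping weekends) reaches Thursday, 2025-05-08.
The date termination becomes effective: 34 calendar days after 2025-05-08 is 2025-06-11.

2025-06-11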